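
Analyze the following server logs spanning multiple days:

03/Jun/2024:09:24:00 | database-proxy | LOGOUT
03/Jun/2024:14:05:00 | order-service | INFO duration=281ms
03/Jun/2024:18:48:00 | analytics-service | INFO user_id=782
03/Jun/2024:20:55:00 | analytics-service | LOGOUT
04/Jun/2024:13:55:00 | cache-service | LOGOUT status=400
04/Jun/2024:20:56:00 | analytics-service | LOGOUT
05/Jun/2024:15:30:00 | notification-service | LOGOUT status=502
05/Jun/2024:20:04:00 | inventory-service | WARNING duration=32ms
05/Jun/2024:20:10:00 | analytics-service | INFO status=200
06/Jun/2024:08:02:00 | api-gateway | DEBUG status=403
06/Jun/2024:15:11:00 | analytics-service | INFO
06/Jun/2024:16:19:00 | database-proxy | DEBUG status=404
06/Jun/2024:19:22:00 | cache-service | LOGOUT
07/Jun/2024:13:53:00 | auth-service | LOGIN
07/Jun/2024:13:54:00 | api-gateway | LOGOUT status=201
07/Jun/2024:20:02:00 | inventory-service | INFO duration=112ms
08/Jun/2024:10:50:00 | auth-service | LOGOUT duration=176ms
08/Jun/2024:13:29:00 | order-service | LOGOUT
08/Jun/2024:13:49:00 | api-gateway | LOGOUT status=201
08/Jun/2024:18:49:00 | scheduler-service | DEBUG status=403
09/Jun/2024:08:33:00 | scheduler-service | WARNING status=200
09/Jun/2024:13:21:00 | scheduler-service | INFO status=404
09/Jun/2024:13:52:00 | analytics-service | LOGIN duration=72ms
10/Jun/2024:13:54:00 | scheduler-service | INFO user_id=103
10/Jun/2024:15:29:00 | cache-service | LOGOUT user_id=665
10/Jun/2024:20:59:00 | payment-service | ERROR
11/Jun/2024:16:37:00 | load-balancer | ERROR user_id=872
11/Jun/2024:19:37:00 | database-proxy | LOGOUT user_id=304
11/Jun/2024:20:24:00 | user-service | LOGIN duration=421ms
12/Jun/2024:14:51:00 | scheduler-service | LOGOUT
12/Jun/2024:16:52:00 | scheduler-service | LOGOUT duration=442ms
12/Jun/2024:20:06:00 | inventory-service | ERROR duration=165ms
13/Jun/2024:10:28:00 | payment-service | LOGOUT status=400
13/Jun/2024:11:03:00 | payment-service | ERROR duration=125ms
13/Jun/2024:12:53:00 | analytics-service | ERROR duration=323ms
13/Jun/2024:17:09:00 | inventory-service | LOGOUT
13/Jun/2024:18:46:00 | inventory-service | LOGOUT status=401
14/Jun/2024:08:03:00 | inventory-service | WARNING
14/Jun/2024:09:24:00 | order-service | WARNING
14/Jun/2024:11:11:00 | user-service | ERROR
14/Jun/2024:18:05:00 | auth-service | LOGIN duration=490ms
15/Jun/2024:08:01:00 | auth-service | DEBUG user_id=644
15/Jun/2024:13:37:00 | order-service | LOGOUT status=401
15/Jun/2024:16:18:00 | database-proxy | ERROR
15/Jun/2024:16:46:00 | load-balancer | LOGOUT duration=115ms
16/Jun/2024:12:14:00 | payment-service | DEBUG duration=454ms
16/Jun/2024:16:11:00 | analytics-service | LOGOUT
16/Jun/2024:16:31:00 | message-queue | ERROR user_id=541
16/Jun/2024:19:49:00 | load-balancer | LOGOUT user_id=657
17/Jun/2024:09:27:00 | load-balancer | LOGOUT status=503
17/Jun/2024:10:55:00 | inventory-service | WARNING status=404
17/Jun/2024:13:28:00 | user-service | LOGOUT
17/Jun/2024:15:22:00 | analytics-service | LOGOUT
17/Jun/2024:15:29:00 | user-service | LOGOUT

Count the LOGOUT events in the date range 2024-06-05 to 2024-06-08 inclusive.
6

To filter by date range:

1. Date range: 2024-06-05 through 2024-06-08, both dates inclusive
2. Filter for LOGOUT events whose date falls in this range
3. Count matching events: 6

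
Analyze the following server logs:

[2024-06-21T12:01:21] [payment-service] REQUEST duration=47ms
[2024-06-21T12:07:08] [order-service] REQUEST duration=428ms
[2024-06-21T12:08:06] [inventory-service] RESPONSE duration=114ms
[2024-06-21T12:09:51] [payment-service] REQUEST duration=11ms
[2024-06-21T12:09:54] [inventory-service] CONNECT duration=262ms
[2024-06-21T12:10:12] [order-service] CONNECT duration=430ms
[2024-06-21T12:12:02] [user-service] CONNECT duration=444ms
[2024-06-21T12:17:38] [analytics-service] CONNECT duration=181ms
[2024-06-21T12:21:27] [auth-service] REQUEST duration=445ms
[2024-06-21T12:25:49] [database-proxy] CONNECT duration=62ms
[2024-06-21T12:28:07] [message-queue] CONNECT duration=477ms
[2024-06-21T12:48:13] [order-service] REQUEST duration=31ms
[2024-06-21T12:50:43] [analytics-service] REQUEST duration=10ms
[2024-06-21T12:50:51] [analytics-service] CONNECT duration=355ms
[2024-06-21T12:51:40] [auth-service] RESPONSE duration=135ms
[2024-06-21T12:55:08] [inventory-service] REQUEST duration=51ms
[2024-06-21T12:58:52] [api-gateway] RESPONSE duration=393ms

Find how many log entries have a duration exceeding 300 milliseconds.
7

To count timeouts:

1. Threshold: 300ms
2. Extract duration from each log entry
3. Count entries where duration > 300
4. Timeout count: 7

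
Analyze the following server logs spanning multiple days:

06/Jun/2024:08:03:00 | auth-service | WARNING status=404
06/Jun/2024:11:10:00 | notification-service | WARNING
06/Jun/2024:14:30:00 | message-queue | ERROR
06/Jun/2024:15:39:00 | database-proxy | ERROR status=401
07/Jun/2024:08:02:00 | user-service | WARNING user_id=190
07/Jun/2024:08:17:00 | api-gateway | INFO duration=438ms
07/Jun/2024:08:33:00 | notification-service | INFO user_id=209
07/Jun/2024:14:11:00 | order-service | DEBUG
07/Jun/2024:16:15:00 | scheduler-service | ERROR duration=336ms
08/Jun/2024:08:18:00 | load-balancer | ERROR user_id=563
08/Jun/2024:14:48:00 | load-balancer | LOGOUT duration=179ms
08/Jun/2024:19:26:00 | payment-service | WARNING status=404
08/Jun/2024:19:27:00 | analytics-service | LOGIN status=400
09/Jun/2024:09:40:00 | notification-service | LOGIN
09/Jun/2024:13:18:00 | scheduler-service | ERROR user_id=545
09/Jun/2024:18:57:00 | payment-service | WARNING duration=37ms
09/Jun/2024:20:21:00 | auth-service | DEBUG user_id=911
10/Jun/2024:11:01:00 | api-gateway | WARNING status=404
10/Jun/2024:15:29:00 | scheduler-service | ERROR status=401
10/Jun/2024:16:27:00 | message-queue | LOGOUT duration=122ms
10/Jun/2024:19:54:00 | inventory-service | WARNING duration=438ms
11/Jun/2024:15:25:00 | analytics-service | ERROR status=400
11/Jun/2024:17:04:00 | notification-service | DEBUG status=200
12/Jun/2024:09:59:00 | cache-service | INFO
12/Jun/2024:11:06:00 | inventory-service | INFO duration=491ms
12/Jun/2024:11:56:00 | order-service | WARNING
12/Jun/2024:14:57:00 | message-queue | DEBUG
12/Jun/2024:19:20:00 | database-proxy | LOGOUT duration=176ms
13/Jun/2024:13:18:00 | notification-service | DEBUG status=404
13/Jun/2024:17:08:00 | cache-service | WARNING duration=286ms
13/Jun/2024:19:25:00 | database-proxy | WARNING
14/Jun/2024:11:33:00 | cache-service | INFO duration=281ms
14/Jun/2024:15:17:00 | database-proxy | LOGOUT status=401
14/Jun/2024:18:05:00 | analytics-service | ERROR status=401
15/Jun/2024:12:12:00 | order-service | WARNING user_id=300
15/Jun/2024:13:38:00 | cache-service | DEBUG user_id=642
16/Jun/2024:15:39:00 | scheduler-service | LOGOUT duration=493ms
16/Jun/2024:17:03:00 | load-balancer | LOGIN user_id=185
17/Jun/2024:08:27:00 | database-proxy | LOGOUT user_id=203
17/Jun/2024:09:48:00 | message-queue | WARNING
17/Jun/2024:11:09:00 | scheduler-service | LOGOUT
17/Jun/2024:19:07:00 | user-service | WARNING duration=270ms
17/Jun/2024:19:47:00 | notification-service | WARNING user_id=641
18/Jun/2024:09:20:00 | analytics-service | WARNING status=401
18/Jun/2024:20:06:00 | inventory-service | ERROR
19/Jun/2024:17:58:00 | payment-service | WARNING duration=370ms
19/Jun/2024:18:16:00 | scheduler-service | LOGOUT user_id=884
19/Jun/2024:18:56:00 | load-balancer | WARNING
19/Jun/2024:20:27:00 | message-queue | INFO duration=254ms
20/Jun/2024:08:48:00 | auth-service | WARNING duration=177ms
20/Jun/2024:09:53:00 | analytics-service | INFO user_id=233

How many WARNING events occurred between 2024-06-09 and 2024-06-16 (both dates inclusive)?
7

To filter by date range:

1. Date range: 2024-06-09 through 2024-06-16, both dates inclusive
2. Filter for WARNING events whose date falls in this range
3. Count matching events: 7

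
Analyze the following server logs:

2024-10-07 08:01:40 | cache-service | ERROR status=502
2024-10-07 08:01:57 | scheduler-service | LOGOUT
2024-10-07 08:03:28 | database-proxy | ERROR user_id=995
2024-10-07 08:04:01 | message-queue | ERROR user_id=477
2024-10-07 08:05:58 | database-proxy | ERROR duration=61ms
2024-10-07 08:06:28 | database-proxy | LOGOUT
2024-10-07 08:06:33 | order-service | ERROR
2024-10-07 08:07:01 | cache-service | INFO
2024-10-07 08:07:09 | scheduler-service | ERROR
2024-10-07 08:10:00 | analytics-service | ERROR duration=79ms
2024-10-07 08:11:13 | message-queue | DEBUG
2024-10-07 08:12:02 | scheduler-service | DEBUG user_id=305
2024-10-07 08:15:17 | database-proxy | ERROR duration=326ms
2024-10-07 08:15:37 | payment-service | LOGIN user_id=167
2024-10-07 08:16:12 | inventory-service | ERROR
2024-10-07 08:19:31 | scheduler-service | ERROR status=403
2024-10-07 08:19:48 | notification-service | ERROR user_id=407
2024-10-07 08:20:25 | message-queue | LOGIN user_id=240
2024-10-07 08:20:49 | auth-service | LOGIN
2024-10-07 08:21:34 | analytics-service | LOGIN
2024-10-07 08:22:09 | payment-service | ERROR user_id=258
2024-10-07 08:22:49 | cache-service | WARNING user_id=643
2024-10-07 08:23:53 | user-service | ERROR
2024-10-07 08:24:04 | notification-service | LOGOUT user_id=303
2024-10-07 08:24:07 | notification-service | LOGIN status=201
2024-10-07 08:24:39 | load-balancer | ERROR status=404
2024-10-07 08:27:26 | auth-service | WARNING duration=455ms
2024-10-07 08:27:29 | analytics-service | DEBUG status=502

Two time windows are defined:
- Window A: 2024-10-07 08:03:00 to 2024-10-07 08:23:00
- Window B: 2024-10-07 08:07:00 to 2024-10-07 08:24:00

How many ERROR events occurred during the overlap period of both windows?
7

To find overlap events:

1. Window A: 2024-10-07 08:03:00 to 2024-10-07 08:23:00
2. Window B: 2024-10-07 08:07:00 to 2024-10-07 08:24:00
3. Overlap period: 2024-10-07 08:07:00 to 2024-10-07 08:23:00
4. Count ERROR events in overlap: 7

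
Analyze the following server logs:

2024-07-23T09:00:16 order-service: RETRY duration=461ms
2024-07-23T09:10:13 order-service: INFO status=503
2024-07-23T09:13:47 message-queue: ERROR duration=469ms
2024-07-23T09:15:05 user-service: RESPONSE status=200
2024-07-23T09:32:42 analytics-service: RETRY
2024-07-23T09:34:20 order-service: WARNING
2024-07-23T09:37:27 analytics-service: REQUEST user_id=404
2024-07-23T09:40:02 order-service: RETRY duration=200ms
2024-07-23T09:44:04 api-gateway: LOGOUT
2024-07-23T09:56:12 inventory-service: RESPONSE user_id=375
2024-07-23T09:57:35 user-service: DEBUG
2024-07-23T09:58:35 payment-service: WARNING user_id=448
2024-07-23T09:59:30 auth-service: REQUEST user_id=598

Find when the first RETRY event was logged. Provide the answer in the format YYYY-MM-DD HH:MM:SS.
2024-07-23 09:00:16

To find the first event:

1. Filter for all RETRY events
2. Sort by timestamp
3. Select the first one
4. Timestamp: 2024-07-23 09:00:16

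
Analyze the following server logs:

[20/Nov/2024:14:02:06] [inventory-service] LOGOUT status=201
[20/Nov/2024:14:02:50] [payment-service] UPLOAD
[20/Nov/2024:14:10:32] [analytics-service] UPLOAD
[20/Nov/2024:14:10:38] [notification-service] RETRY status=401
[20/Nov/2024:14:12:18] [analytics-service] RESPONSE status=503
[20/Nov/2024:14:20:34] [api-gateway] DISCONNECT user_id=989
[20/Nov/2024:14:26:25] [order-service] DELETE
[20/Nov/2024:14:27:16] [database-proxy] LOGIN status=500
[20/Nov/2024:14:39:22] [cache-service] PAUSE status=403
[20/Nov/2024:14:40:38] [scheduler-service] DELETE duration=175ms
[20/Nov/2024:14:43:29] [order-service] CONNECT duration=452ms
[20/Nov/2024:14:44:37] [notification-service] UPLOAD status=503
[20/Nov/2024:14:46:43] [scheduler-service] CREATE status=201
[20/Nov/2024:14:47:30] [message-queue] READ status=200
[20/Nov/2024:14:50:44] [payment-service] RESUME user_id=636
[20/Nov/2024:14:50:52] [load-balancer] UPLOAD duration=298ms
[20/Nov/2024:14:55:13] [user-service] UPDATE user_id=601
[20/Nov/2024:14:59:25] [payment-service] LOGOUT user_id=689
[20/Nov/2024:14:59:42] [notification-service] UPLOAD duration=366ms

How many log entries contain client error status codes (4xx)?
2

To find matching entries:

1. Pattern to match: client error status codes (4xx)
2. Scan each log entry for the pattern
3. Count matches: 2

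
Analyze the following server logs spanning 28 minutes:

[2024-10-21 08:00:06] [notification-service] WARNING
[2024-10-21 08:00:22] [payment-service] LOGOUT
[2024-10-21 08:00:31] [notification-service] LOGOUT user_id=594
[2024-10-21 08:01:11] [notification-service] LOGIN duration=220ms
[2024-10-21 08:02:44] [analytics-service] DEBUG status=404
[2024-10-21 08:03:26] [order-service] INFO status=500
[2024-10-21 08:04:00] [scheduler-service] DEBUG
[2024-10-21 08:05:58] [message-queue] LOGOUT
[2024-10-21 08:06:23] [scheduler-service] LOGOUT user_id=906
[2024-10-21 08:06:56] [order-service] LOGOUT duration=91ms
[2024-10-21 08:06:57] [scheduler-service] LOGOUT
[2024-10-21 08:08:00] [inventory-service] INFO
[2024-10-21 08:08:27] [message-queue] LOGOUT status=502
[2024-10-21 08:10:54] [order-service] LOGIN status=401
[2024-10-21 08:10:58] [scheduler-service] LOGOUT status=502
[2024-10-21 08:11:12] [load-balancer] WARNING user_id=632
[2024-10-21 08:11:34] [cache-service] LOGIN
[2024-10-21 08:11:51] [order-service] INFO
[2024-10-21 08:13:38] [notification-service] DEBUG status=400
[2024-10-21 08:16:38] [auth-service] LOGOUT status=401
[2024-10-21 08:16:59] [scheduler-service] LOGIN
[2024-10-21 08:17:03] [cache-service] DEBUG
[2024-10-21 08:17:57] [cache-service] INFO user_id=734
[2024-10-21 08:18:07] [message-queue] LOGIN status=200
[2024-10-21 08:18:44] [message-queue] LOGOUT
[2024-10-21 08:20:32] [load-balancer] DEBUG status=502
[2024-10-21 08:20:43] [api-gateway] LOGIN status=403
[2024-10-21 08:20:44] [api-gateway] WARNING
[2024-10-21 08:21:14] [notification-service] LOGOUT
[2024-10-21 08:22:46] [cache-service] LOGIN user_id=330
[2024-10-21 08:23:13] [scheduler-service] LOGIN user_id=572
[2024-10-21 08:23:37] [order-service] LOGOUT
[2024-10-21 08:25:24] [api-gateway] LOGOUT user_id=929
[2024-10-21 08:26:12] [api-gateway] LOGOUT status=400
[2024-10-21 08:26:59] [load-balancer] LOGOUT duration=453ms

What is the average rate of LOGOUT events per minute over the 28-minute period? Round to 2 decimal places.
0.54

To calculate the rate:

1. Count total LOGOUT events: 15
2. Total time period: 28 minutes
3. Rate = 15 / 28 = 0.54 events per minute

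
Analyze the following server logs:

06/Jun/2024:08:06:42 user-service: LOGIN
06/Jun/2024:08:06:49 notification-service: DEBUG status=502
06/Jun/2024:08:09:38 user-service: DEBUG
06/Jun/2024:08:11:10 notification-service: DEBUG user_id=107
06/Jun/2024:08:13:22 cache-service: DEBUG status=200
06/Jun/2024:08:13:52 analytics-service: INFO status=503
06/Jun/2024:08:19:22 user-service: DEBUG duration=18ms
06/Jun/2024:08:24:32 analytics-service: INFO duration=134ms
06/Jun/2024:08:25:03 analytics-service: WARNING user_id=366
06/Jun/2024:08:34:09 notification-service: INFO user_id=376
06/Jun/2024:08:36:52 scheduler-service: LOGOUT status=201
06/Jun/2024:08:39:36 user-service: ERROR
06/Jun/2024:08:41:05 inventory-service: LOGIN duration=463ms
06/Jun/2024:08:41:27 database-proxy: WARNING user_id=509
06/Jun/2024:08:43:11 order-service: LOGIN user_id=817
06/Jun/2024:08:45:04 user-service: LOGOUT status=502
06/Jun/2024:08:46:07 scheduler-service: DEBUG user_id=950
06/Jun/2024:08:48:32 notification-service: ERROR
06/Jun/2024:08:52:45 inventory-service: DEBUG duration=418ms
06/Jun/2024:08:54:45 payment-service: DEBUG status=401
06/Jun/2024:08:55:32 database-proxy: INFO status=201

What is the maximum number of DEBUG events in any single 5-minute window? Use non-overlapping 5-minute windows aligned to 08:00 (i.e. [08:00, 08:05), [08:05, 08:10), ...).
2

To find the burst window:

1. Divide the log period into non-overlapping 5-minute windows starting at 08:00
2. Count DEBUG events in each window
3. Find the window with maximum count
4. Maximum events in a window: 2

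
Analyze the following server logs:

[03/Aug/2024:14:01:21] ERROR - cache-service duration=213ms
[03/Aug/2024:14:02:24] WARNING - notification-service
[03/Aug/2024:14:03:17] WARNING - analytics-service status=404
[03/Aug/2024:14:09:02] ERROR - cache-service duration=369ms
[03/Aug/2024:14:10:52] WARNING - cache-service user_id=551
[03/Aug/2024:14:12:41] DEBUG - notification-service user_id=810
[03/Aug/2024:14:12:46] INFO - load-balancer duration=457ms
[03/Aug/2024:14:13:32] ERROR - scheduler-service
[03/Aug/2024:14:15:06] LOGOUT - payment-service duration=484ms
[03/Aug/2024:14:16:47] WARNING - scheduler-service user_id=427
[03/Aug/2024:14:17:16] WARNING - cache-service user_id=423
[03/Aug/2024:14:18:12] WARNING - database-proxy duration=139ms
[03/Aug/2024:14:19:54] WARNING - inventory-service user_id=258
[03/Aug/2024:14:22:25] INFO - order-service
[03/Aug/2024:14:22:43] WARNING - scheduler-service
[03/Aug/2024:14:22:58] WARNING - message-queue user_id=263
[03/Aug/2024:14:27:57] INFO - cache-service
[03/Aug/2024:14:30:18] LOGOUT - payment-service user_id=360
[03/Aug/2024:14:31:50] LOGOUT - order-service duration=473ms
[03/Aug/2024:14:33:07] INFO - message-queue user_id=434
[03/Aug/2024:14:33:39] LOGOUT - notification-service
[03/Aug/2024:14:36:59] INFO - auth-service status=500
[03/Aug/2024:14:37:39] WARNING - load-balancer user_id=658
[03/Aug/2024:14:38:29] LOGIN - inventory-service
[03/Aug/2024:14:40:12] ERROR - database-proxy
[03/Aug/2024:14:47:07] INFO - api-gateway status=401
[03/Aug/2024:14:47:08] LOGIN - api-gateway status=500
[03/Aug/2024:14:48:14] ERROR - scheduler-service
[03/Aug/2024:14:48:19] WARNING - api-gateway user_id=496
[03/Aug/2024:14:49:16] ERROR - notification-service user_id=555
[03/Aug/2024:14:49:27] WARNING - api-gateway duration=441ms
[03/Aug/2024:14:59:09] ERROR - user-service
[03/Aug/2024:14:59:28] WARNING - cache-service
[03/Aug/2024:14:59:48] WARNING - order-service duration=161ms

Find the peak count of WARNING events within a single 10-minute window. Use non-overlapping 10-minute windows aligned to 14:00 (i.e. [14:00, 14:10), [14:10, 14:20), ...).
5

To find the burst window:

1. Divide the log period into non-overlapping 10-minute windows starting at 14:00
2. Count WARNING events in each window
3. Find the window with maximum count
4. Maximum events in a window: 5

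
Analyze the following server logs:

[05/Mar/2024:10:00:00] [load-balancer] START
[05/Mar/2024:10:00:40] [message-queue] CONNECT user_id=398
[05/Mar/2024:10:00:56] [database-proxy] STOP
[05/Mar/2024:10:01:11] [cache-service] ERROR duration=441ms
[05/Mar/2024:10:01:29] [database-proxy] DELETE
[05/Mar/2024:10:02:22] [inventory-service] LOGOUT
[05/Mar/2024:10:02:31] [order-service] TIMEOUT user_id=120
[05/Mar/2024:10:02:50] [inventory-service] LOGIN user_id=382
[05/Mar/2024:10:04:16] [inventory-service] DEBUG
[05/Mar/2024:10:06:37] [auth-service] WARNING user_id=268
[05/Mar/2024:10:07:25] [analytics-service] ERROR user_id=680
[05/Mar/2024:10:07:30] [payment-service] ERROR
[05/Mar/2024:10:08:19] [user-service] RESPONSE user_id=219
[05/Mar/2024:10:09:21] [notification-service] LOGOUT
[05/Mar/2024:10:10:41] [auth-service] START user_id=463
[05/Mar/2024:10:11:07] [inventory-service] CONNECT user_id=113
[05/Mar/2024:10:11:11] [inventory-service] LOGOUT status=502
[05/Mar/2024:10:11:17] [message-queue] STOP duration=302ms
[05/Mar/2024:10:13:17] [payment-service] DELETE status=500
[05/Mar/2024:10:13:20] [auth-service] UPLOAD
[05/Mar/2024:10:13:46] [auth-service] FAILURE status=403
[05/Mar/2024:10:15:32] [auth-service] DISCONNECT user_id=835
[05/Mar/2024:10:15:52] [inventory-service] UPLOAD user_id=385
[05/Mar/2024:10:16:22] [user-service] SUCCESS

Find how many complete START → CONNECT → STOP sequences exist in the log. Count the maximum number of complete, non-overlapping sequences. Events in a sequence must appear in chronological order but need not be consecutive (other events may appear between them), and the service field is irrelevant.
2

To count sequences:

1. Look for pattern: START → CONNECT → STOP
2. Greedily scan the log in chronological order, matching each sequence element in turn (ignoring service)
3. Each time the full pattern completes, increment the count and restart matching from the next event
4. Complete non-overlapping sequences found: 2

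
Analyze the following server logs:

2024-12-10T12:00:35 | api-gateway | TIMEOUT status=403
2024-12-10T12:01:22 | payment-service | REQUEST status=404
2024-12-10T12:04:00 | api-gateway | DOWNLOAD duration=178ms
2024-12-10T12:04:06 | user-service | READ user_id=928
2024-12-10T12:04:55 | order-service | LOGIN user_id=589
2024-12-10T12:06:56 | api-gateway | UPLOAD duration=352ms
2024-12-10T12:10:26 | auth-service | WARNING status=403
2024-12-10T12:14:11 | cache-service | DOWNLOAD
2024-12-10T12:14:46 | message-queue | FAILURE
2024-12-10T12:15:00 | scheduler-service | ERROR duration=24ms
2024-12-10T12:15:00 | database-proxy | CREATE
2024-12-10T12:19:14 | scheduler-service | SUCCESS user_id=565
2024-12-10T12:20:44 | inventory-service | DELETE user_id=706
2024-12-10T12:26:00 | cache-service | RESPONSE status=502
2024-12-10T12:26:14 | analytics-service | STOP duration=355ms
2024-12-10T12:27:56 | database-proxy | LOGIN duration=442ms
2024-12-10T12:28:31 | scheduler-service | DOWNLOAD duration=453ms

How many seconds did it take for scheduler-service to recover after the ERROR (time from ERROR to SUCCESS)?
254

To calculate recovery time:

1. Find ERROR event for scheduler-service: 2024-12-10T12:15:00
2. Find next SUCCESS event for scheduler-service: 2024-12-10T12:19:14
3. Recovery time: 2024-12-10T12:19:14 - 2024-12-10T12:15:00 = 254 seconds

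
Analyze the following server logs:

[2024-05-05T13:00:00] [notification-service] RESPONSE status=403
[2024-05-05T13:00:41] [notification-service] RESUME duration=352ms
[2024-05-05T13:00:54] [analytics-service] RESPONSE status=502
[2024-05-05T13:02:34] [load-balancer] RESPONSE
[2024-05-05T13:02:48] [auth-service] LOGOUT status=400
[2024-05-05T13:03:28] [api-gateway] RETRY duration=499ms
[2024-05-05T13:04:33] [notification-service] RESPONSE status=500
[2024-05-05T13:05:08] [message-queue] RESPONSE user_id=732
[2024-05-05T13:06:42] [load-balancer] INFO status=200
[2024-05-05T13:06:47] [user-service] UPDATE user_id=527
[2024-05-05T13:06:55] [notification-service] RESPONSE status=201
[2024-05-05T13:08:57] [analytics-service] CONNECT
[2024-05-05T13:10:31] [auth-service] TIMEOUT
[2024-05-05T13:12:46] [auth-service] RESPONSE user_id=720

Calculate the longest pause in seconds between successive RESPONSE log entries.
351

To find the longest gap:

1. Extract all RESPONSE events in chronological order
2. Calculate time differences between consecutive events
3. Find the maximum difference
4. Longest gap: 351 seconds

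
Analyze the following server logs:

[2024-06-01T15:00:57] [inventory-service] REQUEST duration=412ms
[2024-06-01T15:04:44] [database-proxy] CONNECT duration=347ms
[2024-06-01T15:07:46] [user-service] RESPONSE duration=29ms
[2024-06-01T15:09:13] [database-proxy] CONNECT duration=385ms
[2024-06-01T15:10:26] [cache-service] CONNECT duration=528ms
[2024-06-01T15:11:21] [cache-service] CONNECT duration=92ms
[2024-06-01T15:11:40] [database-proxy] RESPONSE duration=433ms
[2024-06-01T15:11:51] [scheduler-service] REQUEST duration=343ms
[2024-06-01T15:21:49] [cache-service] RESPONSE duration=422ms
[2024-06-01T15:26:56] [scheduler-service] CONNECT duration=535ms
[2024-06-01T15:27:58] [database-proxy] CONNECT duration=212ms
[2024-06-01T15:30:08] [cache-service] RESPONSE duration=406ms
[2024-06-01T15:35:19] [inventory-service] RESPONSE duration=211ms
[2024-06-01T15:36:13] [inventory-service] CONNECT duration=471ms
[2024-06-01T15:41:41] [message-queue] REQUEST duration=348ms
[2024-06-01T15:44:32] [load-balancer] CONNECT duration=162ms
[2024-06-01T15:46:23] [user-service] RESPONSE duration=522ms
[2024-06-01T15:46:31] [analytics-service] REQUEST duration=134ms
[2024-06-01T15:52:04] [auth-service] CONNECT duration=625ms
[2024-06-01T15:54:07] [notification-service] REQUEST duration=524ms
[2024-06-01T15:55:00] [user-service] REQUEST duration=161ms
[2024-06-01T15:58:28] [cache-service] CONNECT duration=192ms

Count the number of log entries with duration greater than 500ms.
5

To count timeouts:

1. Threshold: 500ms
2. Extract duration from each log entry
3. Count entries where duration > 500
4. Timeout count: 5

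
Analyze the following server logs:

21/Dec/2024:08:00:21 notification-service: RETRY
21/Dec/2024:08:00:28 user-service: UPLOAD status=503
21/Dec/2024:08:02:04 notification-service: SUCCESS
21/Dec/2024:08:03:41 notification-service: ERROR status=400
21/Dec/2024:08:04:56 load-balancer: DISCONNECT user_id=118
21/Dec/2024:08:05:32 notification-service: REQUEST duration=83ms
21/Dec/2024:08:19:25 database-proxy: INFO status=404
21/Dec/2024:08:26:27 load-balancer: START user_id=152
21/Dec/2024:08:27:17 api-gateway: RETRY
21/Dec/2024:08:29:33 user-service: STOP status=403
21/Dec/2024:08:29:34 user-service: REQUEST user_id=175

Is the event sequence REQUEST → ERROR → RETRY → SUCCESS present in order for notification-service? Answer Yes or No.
No

To verify sequence order:

1. Find all events in sequence REQUEST → ERROR → RETRY → SUCCESS for notification-service
2. Extract their timestamps
3. Check if timestamps are in ascending order
4. Result: No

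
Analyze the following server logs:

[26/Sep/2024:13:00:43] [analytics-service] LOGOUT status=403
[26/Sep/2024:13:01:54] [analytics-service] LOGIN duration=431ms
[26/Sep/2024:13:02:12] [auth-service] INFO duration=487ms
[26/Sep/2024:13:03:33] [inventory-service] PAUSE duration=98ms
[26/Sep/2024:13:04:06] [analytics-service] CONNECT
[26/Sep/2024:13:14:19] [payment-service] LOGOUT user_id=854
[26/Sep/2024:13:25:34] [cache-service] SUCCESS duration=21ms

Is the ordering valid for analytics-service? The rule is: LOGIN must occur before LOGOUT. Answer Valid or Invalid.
Invalid

To validate ordering:

1. Required order: LOGIN → LOGOUT
2. Rule: LOGIN must occur before LOGOUT
3. Check actual order of events for analytics-service
4. Result: Invalid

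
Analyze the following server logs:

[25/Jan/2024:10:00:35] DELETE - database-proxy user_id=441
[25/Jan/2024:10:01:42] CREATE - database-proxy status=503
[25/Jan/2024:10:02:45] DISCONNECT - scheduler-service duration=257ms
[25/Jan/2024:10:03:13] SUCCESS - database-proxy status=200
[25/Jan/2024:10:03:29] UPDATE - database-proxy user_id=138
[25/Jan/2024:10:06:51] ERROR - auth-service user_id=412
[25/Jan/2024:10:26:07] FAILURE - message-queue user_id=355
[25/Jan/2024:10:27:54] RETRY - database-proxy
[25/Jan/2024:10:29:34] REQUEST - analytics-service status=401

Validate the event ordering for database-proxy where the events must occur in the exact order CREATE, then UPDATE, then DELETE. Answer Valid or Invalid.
Invalid

To validate ordering:

1. Required order: CREATE → UPDATE → DELETE
2. Rule: the events must occur in the exact order CREATE, then UPDATE, then DELETE
3. Check actual order of events for database-proxy
4. Result: Invalid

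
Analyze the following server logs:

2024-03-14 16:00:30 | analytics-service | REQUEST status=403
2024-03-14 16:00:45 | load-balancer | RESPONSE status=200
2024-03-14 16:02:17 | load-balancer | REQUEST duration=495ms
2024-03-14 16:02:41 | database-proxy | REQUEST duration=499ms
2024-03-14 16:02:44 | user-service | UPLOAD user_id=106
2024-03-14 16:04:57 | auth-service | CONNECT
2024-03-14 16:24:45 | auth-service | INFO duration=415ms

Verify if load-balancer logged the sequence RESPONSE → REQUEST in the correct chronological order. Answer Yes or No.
Yes

To verify sequence order:

1. Find all events in sequence RESPONSE → REQUEST for load-balancer
2. Extract their timestamps
3. Check if timestamps are in ascending order
4. Result: Yes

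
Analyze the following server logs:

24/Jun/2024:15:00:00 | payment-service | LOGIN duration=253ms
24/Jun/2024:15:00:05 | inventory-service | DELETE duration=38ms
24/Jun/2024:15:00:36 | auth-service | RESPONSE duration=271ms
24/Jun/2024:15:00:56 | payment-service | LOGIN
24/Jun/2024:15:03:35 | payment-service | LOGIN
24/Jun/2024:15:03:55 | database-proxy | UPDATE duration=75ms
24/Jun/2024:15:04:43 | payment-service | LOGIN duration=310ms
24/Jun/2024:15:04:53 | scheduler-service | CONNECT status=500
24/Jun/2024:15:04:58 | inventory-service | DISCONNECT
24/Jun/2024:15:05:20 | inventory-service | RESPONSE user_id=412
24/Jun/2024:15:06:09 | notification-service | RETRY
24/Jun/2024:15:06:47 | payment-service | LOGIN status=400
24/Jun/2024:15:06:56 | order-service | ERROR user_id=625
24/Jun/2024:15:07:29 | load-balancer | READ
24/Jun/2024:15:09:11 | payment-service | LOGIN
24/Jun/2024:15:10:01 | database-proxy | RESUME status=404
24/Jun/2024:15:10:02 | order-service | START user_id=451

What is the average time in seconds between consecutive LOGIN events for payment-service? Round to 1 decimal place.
110.2

To calculate average interval:

1. Find all LOGIN events for payment-service in order
2. Calculate time gaps between consecutive events
3. Compute mean of gaps: 551 / 5 = 110.2 seconds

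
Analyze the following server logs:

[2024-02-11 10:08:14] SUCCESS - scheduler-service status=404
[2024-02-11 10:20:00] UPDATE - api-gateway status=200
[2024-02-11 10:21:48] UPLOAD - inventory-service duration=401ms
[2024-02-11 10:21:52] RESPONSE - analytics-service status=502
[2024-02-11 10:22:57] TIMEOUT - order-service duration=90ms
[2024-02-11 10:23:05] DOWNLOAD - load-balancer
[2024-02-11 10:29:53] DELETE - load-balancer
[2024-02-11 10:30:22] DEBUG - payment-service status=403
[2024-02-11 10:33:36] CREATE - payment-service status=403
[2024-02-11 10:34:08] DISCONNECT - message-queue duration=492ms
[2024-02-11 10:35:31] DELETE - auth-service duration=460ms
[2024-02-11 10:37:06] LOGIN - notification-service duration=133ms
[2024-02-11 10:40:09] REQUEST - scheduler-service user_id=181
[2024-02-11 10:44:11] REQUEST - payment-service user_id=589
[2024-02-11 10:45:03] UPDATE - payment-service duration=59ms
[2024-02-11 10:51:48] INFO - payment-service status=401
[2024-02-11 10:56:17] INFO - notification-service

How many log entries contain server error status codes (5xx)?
1

To find matching entries:

1. Pattern to match: server error status codes (5xx)
2. Scan each log entry for the pattern
3. Count matches: 1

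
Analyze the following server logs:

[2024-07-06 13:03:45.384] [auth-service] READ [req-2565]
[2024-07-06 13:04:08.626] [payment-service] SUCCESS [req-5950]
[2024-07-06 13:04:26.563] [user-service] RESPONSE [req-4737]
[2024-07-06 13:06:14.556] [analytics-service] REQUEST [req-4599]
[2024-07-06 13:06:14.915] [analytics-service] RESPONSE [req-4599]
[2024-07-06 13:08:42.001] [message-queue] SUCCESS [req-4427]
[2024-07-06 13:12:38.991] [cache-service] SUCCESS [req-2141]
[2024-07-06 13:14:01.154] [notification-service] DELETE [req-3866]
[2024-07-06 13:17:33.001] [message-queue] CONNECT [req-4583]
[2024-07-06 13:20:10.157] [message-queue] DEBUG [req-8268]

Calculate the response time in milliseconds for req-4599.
359

To calculate latency:

1. Find REQUEST with id req-4599: 2024-07-06 13:06:14.556
2. Find RESPONSE with id req-4599: 2024-07-06 13:06:14.915
3. Latency: 2024-07-06 13:06:14.915 - 2024-07-06 13:06:14.556 = 359ms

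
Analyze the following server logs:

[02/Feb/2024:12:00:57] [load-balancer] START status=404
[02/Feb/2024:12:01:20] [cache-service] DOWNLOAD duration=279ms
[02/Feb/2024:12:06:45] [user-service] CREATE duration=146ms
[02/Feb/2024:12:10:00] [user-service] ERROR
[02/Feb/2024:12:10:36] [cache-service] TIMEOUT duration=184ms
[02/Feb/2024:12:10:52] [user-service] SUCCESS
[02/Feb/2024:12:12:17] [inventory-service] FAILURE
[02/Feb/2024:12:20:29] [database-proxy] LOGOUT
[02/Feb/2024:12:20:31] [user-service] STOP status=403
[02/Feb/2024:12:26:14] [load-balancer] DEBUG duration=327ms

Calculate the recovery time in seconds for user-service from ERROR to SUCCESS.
52

To calculate recovery time:

1. Find ERROR event for user-service: 02/Feb/2024:12:10:00
2. Find next SUCCESS event for user-service: 02/Feb/2024:12:10:52
3. Recovery time: 02/Feb/2024:12:10:52 - 02/Feb/2024:12:10:00 = 52 seconds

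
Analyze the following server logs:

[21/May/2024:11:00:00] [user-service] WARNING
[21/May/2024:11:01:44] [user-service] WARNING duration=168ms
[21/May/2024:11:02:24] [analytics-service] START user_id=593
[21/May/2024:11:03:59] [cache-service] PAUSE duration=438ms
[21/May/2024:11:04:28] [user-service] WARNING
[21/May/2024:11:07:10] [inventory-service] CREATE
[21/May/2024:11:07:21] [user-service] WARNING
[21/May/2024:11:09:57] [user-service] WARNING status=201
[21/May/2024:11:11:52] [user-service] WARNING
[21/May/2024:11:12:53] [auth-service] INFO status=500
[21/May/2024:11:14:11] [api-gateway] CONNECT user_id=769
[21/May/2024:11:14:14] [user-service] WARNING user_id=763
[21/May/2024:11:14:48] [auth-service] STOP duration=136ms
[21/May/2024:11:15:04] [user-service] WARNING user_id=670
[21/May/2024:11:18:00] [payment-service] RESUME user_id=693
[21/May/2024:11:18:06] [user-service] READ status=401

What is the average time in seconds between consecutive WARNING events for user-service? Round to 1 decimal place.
129.1

To calculate average interval:

1. Find all WARNING events for user-service in order
2. Calculate time gaps between consecutive events
3. Compute mean of gaps: 904 / 7 = 129.1 seconds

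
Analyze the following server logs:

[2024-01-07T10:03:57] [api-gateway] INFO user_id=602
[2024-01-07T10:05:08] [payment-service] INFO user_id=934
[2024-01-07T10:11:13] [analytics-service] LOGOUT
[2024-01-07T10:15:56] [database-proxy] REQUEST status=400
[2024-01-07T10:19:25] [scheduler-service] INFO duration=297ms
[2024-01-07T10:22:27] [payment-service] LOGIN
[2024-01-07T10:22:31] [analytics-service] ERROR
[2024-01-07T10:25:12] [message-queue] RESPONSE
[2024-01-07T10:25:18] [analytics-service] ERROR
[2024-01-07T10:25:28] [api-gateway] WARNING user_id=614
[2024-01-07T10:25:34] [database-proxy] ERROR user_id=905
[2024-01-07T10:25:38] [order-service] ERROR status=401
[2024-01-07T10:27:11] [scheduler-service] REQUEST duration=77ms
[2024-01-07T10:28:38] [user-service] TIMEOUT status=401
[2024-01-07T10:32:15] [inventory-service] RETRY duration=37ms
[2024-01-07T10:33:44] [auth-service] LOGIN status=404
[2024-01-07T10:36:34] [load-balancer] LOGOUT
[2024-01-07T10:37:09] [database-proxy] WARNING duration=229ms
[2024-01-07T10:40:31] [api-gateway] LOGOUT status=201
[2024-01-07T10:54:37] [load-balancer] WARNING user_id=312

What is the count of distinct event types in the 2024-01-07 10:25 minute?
3

To count unique event types:

1. Filter events in the minute starting at 2024-01-07 10:25
2. Extract event types from matching entries
3. Count unique types: 3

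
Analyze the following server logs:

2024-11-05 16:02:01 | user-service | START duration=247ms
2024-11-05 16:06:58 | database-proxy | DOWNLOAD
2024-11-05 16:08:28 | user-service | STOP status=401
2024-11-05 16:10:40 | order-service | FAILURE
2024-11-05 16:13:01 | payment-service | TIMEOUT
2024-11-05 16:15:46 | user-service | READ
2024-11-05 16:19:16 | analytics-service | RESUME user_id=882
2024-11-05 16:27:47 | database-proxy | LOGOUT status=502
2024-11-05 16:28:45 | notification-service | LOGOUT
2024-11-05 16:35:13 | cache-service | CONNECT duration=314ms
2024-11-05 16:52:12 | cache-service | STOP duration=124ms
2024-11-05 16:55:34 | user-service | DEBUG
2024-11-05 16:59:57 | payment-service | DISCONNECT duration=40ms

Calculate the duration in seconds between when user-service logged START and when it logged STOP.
387

To find the time between events:

1. Locate the first START event for user-service: 2024-11-05 16:02:01
2. Locate the first STOP event for user-service: 2024-11-05 16:08:28
3. Calculate the difference: 2024-11-05 16:08:28 - 2024-11-05 16:02:01 = 387 seconds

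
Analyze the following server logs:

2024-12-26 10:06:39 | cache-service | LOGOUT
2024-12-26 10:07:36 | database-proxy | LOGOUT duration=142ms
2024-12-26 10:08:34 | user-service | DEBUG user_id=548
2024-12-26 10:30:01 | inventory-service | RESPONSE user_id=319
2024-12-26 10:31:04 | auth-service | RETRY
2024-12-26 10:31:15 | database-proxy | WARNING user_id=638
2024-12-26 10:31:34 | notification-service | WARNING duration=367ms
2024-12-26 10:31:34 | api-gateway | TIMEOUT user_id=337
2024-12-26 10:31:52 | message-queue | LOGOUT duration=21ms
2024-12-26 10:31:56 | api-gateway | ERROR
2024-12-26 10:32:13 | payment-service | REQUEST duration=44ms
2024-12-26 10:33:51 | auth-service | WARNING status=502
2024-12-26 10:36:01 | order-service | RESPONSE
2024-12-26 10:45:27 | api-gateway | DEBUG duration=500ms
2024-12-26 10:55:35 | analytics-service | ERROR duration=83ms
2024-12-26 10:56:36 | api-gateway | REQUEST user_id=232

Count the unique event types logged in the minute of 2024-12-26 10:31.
5

To count unique event types:

1. Filter events in the minute starting at 2024-12-26 10:31
2. Extract event types from matching entries
3. Count unique types: 5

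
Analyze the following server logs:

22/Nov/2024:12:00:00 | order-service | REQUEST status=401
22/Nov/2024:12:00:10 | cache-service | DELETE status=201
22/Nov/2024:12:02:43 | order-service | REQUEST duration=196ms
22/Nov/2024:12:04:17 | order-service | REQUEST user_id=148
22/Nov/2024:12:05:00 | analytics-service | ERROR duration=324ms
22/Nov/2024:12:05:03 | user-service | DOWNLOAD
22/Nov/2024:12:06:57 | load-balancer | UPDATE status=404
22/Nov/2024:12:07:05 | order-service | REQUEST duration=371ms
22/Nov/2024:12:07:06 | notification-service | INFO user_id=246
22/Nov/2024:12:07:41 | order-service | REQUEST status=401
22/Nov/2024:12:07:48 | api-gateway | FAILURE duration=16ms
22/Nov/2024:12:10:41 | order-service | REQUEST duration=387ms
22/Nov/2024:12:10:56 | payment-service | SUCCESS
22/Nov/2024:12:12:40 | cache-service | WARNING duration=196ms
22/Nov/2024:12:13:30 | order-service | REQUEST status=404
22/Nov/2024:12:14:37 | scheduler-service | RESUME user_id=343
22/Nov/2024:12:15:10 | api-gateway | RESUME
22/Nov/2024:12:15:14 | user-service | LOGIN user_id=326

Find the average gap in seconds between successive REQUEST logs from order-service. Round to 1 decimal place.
135.0

To calculate average interval:

1. Find all REQUEST events for order-service in order
2. Calculate time gaps between consecutive events
3. Compute mean of gaps: 810 / 6 = 135.0 seconds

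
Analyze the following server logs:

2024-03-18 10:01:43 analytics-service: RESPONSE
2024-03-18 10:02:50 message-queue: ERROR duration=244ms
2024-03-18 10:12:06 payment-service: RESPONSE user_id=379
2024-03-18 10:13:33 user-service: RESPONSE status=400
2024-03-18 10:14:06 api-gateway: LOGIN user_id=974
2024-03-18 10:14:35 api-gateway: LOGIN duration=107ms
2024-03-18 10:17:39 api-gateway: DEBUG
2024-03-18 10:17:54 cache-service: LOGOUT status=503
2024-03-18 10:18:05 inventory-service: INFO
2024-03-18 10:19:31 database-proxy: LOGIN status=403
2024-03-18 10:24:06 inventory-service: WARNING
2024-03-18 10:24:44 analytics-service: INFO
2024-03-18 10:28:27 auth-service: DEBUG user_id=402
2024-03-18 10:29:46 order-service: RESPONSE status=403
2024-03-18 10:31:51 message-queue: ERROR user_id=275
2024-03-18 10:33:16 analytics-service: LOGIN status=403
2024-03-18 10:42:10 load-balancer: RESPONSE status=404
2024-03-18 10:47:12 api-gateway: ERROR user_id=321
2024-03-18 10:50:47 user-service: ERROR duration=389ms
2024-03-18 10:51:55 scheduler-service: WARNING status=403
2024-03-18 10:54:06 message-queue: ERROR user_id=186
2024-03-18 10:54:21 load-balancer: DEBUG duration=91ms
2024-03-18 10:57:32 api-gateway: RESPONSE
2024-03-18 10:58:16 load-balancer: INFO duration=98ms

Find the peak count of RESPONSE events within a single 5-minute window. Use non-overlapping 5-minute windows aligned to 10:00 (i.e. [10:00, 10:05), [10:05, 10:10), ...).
2

To find the burst window:

1. Divide the log period into non-overlapping 5-minute windows starting at 10:00
2. Count RESPONSE events in each window
3. Find the window with maximum count
4. Maximum events in a window: 2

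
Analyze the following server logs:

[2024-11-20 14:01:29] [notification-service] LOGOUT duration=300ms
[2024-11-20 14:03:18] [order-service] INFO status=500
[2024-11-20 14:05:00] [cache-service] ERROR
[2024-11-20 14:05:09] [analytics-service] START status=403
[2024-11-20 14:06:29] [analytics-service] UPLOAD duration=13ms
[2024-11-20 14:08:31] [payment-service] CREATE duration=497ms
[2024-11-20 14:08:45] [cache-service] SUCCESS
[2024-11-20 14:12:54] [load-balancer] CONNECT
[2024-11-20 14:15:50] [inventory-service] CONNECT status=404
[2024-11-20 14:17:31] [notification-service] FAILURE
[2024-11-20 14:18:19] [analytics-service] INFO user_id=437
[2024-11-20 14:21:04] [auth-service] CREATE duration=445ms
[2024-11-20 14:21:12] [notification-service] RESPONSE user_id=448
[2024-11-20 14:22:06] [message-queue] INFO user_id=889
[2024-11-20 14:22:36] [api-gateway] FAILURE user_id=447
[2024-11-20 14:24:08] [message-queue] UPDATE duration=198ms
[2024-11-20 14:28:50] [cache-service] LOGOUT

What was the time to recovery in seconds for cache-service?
225

To calculate recovery time:

1. Find ERROR event for cache-service: 2024-11-20 14:05:00
2. Find next SUCCESS event for cache-service: 2024-11-20 14:08:45
3. Recovery time: 2024-11-20 14:08:45 - 2024-11-20 14:05:00 = 225 seconds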